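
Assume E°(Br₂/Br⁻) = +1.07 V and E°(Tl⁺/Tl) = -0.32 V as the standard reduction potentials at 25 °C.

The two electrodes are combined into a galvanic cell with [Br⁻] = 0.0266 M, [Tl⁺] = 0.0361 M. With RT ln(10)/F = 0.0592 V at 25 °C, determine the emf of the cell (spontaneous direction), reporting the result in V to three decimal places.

Br₂/Br⁻ is the cathode (higher E°), Tl⁺/Tl the anode: E°cell = +1.07 − (-0.32) = +1.39 V, n = 2.
Overall: Br₂(l) + 2 Tl(s) → 2 Br⁻(aq) + 2 Tl⁺(aq)
Q = [Br⁻]^2·[Tl⁺]^2; log Q = -6.035.
E = E° − (0.0592/n) log Q = +1.39 − (0.0592/2)(-6.035) = +1.569 V.

+1.569 V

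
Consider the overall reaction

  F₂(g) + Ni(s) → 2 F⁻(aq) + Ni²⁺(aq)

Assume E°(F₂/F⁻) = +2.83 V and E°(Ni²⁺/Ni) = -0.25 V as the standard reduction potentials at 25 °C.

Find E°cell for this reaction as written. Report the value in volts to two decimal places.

+3.08 V

The F₂/F⁻ couple has the higher reduction potential, so it is the cathode; Ni²⁺/Ni is oxidised at the anode.
E°cell = E°(cathode) − E°(anode) = (+2.83) − (-0.25) = +3.08 V.
Since E°cell > 0, the reaction is spontaneous under standard conditions.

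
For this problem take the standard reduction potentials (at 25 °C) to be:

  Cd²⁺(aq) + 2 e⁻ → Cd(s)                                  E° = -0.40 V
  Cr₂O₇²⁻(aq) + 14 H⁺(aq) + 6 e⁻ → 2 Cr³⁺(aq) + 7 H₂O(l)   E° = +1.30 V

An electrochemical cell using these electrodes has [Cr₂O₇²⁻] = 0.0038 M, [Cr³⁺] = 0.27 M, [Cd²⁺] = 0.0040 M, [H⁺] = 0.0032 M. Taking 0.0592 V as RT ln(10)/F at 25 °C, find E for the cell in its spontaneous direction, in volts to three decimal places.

+1.414 V

Cr₂O₇²⁻/Cr³⁺ is the cathode (higher E°), Cd²⁺/Cd the anode: E°cell = +1.30 − (-0.40) = +1.70 V, n = 6.
Overall: Cr₂O₇²⁻(aq) + 14 H⁺(aq) + 3 Cd(s) → 2 Cr³⁺(aq) + 7 H₂O(l) + 3 Cd²⁺(aq)
Q = [Cr³⁺]^2·[Cd²⁺]^3 / ([Cr₂O₇²⁻]·[H⁺]^14); log Q = 29.017.
E = E° − (0.0592/n) log Q = +1.70 − (0.0592/6)(29.017) = +1.414 V.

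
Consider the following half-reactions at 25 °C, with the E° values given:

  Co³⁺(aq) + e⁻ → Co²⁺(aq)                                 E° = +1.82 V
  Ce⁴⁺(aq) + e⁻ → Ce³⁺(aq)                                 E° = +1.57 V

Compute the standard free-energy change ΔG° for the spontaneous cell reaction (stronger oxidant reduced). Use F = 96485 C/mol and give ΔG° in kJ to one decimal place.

-24.1 kJ

Co³⁺/Co²⁺ (E° = +1.82 V) is the cathode; Ce⁴⁺/Ce³⁺ (E° = +1.57 V) is the anode, so E°cell = +0.25 V.
Balancing electrons gives n = 1 (lcm of 1 and 1).
ΔG° = −nFE° = −(1)(96485)(+0.25) = -24,121 J = -24.1 kJ.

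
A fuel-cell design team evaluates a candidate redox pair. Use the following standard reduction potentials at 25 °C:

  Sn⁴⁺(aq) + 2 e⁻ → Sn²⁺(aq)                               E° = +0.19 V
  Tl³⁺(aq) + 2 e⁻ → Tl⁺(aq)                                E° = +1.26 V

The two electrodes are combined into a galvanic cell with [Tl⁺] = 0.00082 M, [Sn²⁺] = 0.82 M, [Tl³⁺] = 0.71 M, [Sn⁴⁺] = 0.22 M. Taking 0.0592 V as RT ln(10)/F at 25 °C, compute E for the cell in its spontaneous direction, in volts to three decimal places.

+1.174 V

Tl³⁺/Tl⁺ is the cathode (higher E°), Sn⁴⁺/Sn²⁺ the anode: E°cell = +1.26 − (+0.19) = +1.07 V, n = 2.
Overall: Tl³⁺(aq) + Sn²⁺(aq) → Tl⁺(aq) + Sn⁴⁺(aq)
Q = [Tl⁺]·[Sn⁴⁺] / ([Tl³⁺]·[Sn²⁺]); log Q = -3.509.
E = E° − (0.0592/n) log Q = +1.07 − (0.0592/2)(-3.509) = +1.174 V.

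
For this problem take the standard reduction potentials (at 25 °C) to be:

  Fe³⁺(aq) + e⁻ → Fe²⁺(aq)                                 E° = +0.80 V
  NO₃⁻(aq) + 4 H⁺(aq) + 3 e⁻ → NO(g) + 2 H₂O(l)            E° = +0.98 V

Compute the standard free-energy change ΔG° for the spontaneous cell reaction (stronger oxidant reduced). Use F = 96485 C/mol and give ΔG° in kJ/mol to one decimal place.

-52.1 kJ/mol

NO₃⁻/NO (E° = +0.98 V) is the cathode; Fe³⁺/Fe²⁺ (E° = +0.80 V) is the anode, so E°cell = +0.18 V.
Balancing electrons gives n = 3 (lcm of 3 and 1).
ΔG° = −nFE° = −(3)(96485)(+0.18) = -52,102 J = -52.1 kJ/mol.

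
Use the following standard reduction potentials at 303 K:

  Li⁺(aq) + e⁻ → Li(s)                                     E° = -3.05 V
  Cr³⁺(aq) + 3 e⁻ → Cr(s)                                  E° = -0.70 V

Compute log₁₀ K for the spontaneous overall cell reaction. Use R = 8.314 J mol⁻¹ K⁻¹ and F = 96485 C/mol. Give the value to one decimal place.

Cathode: Cr³⁺/Cr; anode: Li⁺/Li. E°cell = (-0.70) − (-3.05) = +2.35 V, with n = 3.
ΔG° = −nFE° = −RT ln K, so ln K = nFE°/(RT) = (3)(96485)(+2.35) / ((8.314)(303)) = 270.020.
log₁₀ K = 270.020 / ln 10 = 117.3.

117.3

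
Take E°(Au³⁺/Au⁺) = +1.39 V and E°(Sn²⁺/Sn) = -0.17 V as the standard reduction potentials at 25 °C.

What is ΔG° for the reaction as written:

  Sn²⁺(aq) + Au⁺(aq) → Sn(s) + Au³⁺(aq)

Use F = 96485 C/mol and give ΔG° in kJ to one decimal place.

As written, Sn²⁺/Sn is reduced (cathode) and Au³⁺/Au⁺ is oxidised (anode), so E°cell = (-0.17) − (+1.39) = -1.56 V.
Balancing electrons gives n = 2.
ΔG° = −nFE° = −(2)(96485)(-1.56) = 301,033 J = +301.0 kJ.

+301.0 kJ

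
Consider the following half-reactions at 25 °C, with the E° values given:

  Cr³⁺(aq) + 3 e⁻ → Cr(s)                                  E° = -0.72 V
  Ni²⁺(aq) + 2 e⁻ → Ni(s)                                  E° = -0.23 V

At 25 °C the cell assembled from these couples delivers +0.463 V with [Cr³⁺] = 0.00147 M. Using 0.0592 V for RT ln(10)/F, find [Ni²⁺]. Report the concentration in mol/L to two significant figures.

0.0016 M

Ni²⁺/Ni is the cathode, Cr³⁺/Cr the anode: E°cell = +0.49 V, n = 6.
Overall reaction: 3 Ni²⁺(aq) + 2 Cr(s) → 3 Ni(s) + 2 Cr³⁺(aq); Q = [Cr³⁺]^2/[Ni²⁺]^3.
From E = E° − (0.0592/n) log Q: log Q = (E° − E)·n/0.0592 = (+0.49 − (+0.463))·6/0.0592 = 2.7365.
So 3·log[Ni²⁺] = 2·log(0.00147) − log Q = -5.6654 − (2.7365) = -8.4019; log[Ni²⁺] = -8.4019 / 3 = -2.8006; [Ni²⁺] = 10^(-2.8006) ≈ 0.0016 M.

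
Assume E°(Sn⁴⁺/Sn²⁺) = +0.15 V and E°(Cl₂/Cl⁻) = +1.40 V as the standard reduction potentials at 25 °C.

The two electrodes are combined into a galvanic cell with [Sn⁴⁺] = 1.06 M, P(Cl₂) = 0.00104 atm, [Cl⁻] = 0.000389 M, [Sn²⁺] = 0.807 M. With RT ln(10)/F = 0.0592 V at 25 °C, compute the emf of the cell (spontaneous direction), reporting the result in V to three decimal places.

Cl₂/Cl⁻ is the cathode (higher E°), Sn⁴⁺/Sn²⁺ the anode: E°cell = +1.40 − (+0.15) = +1.25 V, n = 2.
Overall: Cl₂(g) + Sn²⁺(aq) → 2 Cl⁻(aq) + Sn⁴⁺(aq)
Q = [Cl⁻]^2·[Sn⁴⁺] / (P(Cl₂)·[Sn²⁺]); log Q = -3.719.
E = E° − (0.0592/n) log Q = +1.25 − (0.0592/2)(-3.719) = +1.360 V.

+1.360 V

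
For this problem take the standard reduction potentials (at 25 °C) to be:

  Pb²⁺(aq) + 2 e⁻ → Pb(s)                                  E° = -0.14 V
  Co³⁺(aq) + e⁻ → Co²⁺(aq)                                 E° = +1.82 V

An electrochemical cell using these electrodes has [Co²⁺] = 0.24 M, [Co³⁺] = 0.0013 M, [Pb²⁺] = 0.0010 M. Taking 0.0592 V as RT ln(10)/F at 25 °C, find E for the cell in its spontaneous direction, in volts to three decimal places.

+1.915 V

Co³⁺/Co²⁺ is the cathode (higher E°), Pb²⁺/Pb the anode: E°cell = +1.82 − (-0.14) = +1.96 V, n = 2.
Overall: 2 Co³⁺(aq) + Pb(s) → 2 Co²⁺(aq) + Pb²⁺(aq)
Q = [Co²⁺]^2·[Pb²⁺] / ([Co³⁺]^2); log Q = 1.533.
E = E° − (0.0592/n) log Q = +1.96 − (0.0592/2)(1.533) = +1.915 V.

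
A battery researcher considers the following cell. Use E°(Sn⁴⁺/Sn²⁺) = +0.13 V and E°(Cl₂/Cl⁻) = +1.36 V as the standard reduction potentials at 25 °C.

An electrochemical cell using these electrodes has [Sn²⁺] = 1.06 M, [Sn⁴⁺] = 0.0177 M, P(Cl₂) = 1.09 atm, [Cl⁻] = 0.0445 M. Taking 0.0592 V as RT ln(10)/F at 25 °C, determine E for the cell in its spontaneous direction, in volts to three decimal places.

+1.364 V

Cl₂/Cl⁻ is the cathode (higher E°), Sn⁴⁺/Sn²⁺ the anode: E°cell = +1.36 − (+0.13) = +1.23 V, n = 2.
Overall: Cl₂(g) + Sn²⁺(aq) → 2 Cl⁻(aq) + Sn⁴⁺(aq)
Q = [Cl⁻]^2·[Sn⁴⁺] / (P(Cl₂)·[Sn²⁺]); log Q = -4.518.
E = E° − (0.0592/n) log Q = +1.23 − (0.0592/2)(-4.518) = +1.364 V.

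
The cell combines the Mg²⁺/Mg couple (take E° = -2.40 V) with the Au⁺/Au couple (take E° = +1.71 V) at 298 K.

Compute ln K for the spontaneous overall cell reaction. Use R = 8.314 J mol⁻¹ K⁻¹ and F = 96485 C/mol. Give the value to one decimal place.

320.1

Cathode: Au⁺/Au; anode: Mg²⁺/Mg. E°cell = (+1.71) − (-2.40) = +4.11 V, with n = 2.
ΔG° = −nFE° = −RT ln K, so ln K = nFE°/(RT) = (2)(96485)(+4.11) / ((8.314)(298)) = 320.114.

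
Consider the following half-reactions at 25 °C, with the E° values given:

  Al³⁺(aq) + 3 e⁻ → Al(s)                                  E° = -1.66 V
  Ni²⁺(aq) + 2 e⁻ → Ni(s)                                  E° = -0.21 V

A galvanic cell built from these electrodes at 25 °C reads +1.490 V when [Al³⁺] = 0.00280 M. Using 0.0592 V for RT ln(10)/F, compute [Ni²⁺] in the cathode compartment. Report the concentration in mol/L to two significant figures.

0.45 M

Ni²⁺/Ni is the cathode, Al³⁺/Al the anode: E°cell = +1.45 V, n = 6.
Overall reaction: 3 Ni²⁺(aq) + 2 Al(s) → 3 Ni(s) + 2 Al³⁺(aq); Q = [Al³⁺]^2/[Ni²⁺]^3.
From E = E° − (0.0592/n) log Q: log Q = (E° − E)·n/0.0592 = (+1.45 − (+1.490))·6/0.0592 = -4.0541.
So 3·log[Ni²⁺] = 2·log(0.0028) − log Q = -5.1057 − (-4.0541) = -1.0516; log[Ni²⁺] = -1.0516 / 3 = -0.3505; [Ni²⁺] = 10^(-0.3505) ≈ 0.45 M.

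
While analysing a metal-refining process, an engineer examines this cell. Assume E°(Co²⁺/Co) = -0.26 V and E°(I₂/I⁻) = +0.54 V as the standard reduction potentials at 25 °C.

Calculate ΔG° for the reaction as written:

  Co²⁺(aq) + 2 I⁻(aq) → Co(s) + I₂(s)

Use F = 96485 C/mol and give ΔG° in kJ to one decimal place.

As written, Co²⁺/Co is reduced (cathode) and I₂/I⁻ is oxidised (anode), so E°cell = (-0.26) − (+0.54) = -0.80 V.
Balancing electrons gives n = 2.
ΔG° = −nFE° = −(2)(96485)(-0.80) = 154,376 J = +154.4 kJ.

+154.4 kJ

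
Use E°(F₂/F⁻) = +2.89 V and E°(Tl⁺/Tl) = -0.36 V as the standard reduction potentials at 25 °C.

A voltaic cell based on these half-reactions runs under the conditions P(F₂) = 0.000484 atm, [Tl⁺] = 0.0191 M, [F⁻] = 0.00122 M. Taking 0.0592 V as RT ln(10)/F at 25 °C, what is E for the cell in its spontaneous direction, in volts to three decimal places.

+3.426 V

F₂/F⁻ is the cathode (higher E°), Tl⁺/Tl the anode: E°cell = +2.89 − (-0.36) = +3.25 V, n = 2.
Overall: F₂(g) + 2 Tl(s) → 2 F⁻(aq) + 2 Tl⁺(aq)
Q = [F⁻]^2·[Tl⁺]^2 / (P(F₂)); log Q = -5.950.
E = E° − (0.0592/n) log Q = +3.25 − (0.0592/2)(-5.950) = +3.426 V.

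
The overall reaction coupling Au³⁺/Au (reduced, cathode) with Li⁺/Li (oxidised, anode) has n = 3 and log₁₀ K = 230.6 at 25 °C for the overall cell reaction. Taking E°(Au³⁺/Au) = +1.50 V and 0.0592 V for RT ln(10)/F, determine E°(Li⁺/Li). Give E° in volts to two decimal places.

-3.05 V

E°cell = (0.0592/n)·log K = (0.0592/3)(230.6) = +4.551 V.
Since Au³⁺/Au is the cathode and Li⁺/Li the anode, E°cell = E°(Au³⁺/Au) − E°(Li⁺/Li).
So E°(Li⁺/Li) = E°(Au³⁺/Au) − E°cell = (+1.50) − (+4.551) = -3.05 V.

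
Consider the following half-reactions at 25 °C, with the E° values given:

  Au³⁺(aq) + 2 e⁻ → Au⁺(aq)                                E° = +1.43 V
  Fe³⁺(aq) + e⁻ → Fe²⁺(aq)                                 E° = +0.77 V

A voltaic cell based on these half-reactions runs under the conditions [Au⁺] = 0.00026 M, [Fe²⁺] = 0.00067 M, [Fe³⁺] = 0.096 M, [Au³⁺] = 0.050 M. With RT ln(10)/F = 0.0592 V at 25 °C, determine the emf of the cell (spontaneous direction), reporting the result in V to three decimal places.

Au³⁺/Au⁺ is the cathode (higher E°), Fe³⁺/Fe²⁺ the anode: E°cell = +1.43 − (+0.77) = +0.66 V, n = 2.
Overall: Au³⁺(aq) + 2 Fe²⁺(aq) → Au⁺(aq) + 2 Fe³⁺(aq)
Q = [Au⁺]·[Fe³⁺]^2 / ([Au³⁺]·[Fe²⁺]^2); log Q = 2.028.
E = E° − (0.0592/n) log Q = +0.66 − (0.0592/2)(2.028) = +0.600 V.

+0.600 V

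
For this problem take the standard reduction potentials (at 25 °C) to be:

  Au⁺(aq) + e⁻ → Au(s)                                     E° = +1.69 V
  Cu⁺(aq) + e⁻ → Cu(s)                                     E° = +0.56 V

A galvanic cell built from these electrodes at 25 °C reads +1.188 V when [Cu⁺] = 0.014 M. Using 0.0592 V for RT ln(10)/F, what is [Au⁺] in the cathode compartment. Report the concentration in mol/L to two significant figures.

0.13 M

Au⁺/Au is the cathode, Cu⁺/Cu the anode: E°cell = +1.13 V, n = 1.
Overall reaction: Au⁺(aq) + Cu(s) → Au(s) + Cu⁺(aq); Q = [Cu⁺]^1/[Au⁺]^1.
From E = E° − (0.0592/n) log Q: log Q = (E° − E)·n/0.0592 = (+1.13 − (+1.188))·1/0.0592 = -0.9797.
So 1·log[Au⁺] = 1·log(0.014) − log Q = -1.8539 − (-0.9797) = -0.8742; [Au⁺] = 10^(-0.8742) ≈ 0.13 M.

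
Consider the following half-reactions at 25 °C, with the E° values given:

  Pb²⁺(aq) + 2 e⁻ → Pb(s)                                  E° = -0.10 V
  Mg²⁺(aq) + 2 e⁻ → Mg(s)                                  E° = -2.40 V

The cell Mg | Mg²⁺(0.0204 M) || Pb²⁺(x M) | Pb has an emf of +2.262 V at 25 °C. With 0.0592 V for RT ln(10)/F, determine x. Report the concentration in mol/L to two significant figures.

0.0011 M

Pb²⁺/Pb is the cathode, Mg²⁺/Mg the anode: E°cell = +2.30 V, n = 2.
Overall reaction: Pb²⁺(aq) + Mg(s) → Pb(s) + Mg²⁺(aq); Q = [Mg²⁺]^1/[Pb²⁺]^1.
From E = E° − (0.0592/n) log Q: log Q = (E° − E)·n/0.0592 = (+2.30 − (+2.262))·2/0.0592 = 1.2838.
So 1·log[Pb²⁺] = 1·log(0.0204) − log Q = -1.6904 − (1.2838) = -2.9742; [Pb²⁺] = 10^(-2.9742) ≈ 0.0011 M.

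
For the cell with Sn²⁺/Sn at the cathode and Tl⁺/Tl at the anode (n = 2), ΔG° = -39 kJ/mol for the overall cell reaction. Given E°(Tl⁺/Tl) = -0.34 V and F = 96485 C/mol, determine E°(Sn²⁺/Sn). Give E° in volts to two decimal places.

E°cell = −ΔG°/(nF) = −(-39×10³)/((2)(96485)) = +0.202 V.
Since Sn²⁺/Sn is the cathode and Tl⁺/Tl the anode, E°cell = E°(Sn²⁺/Sn) − E°(Tl⁺/Tl).
So E°(Sn²⁺/Sn) = E°cell + E°(Tl⁺/Tl) = +0.202 + (-0.34) = -0.14 V.

-0.14 V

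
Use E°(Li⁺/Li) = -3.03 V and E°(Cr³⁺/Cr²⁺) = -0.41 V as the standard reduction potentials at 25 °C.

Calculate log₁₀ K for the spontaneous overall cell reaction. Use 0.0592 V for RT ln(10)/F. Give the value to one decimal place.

44.3

Cathode: Cr³⁺/Cr²⁺; anode: Li⁺/Li. E°cell = +2.62 V, n = 1.
log K = nE°cell / 0.0592 = (1)(+2.62) / 0.0592 = 44.3.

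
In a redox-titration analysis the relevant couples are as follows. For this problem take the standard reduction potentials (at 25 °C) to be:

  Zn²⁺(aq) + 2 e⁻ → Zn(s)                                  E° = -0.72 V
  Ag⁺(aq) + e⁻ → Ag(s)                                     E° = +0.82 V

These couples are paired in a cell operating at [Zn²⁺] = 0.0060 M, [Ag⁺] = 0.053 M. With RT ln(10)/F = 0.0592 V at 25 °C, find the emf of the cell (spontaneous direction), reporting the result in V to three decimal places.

Ag⁺/Ag is the cathode (higher E°), Zn²⁺/Zn the anode: E°cell = +0.82 − (-0.72) = +1.54 V, n = 2.
Overall: 2 Ag⁺(aq) + Zn(s) → 2 Ag(s) + Zn²⁺(aq)
Q = [Zn²⁺] / ([Ag⁺]^2); log Q = 0.330.
E = E° − (0.0592/n) log Q = +1.54 − (0.0592/2)(0.330) = +1.530 V.

+1.530 V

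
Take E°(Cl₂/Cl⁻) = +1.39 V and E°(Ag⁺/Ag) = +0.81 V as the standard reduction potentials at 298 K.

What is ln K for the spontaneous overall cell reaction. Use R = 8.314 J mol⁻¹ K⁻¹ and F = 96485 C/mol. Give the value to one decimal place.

Cathode: Cl₂/Cl⁻; anode: Ag⁺/Ag. E°cell = (+1.39) − (+0.81) = +0.58 V, with n = 2.
ΔG° = −nFE° = −RT ln K, so ln K = nFE°/(RT) = (2)(96485)(+0.58) / ((8.314)(298)) = 45.174.

45.2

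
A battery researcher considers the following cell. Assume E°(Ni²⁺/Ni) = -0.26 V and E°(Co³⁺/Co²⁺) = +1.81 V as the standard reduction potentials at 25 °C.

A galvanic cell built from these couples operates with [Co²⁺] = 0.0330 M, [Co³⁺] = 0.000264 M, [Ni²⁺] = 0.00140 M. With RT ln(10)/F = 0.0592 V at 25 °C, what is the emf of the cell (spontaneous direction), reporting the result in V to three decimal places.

Co³⁺/Co²⁺ is the cathode (higher E°), Ni²⁺/Ni the anode: E°cell = +1.81 − (-0.26) = +2.07 V, n = 2.
Overall: 2 Co³⁺(aq) + Ni(s) → 2 Co²⁺(aq) + Ni²⁺(aq)
Q = [Co²⁺]^2·[Ni²⁺] / ([Co³⁺]^2); log Q = 1.340.
E = E° − (0.0592/n) log Q = +2.07 − (0.0592/2)(1.340) = +2.030 V.

+2.030 V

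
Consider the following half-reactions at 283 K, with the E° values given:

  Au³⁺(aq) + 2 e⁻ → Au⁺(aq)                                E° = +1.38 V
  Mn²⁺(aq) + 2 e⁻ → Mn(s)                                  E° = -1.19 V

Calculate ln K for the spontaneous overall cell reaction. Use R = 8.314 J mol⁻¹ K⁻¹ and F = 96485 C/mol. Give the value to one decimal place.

210.8

Cathode: Au³⁺/Au⁺; anode: Mn²⁺/Mn. E°cell = (+1.38) − (-1.19) = +2.57 V, with n = 2.
ΔG° = −nFE° = −RT ln K, so ln K = nFE°/(RT) = (2)(96485)(+2.57) / ((8.314)(283)) = 210.779.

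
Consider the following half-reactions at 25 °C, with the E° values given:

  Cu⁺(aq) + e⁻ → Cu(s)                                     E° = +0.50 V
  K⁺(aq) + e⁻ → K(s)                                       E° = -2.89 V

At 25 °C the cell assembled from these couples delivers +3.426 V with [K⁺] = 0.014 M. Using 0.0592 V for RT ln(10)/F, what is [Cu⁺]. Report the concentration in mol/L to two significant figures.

0.057 M

Cu⁺/Cu is the cathode, K⁺/K the anode: E°cell = +3.39 V, n = 1.
Overall reaction: Cu⁺(aq) + K(s) → Cu(s) + K⁺(aq); Q = [K⁺]^1/[Cu⁺]^1.
From E = E° − (0.0592/n) log Q: log Q = (E° − E)·n/0.0592 = (+3.39 − (+3.426))·1/0.0592 = -0.6081.
So 1·log[Cu⁺] = 1·log(0.014) − log Q = -1.8539 − (-0.6081) = -1.2458; [Cu⁺] = 10^(-1.2458) ≈ 0.057 M.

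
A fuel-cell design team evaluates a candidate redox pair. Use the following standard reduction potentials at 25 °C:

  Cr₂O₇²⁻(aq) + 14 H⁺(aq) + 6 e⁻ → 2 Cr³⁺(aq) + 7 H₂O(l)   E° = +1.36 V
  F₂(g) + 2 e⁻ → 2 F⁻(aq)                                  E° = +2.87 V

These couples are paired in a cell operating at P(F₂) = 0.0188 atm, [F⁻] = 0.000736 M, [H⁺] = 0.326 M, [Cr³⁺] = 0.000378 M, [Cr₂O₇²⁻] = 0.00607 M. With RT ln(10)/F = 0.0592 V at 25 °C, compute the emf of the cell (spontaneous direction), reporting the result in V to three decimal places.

+1.666 V

F₂/F⁻ is the cathode (higher E°), Cr₂O₇²⁻/Cr³⁺ the anode: E°cell = +2.87 − (+1.36) = +1.51 V, n = 6.
Overall: 3 F₂(g) + 2 Cr³⁺(aq) + 7 H₂O(l) → 6 F⁻(aq) + Cr₂O₇²⁻(aq) + 14 H⁺(aq)
Q = [F⁻]^6·[Cr₂O₇²⁻]·[H⁺]^14 / (P(F₂)^3·[Cr³⁺]^2); log Q = -15.808.
E = E° − (0.0592/n) log Q = +1.51 − (0.0592/6)(-15.808) = +1.666 V.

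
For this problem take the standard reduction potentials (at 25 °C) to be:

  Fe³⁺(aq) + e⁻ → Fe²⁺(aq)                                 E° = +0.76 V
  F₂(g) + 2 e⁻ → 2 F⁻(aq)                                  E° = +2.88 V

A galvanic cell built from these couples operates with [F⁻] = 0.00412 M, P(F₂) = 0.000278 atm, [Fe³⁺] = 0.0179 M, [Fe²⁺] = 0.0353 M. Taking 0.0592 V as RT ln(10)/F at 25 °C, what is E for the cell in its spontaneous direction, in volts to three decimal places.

+2.173 V

F₂/F⁻ is the cathode (higher E°), Fe³⁺/Fe²⁺ the anode: E°cell = +2.88 − (+0.76) = +2.12 V, n = 2.
Overall: F₂(g) + 2 Fe²⁺(aq) → 2 F⁻(aq) + 2 Fe³⁺(aq)
Q = [F⁻]^2·[Fe³⁺]^2 / (P(F₂)·[Fe²⁺]^2); log Q = -1.804.
E = E° − (0.0592/n) log Q = +2.12 − (0.0592/2)(-1.804) = +2.173 V.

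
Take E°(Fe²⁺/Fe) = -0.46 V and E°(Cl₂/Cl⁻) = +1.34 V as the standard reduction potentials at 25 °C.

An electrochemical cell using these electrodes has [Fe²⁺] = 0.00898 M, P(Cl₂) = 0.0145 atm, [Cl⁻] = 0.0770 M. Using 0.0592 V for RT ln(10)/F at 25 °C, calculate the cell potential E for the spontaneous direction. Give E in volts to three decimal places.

+1.872 V

Cl₂/Cl⁻ is the cathode (higher E°), Fe²⁺/Fe the anode: E°cell = +1.34 − (-0.46) = +1.80 V, n = 2.
Overall: Cl₂(g) + Fe(s) → 2 Cl⁻(aq) + Fe²⁺(aq)
Q = [Cl⁻]^2·[Fe²⁺] / (P(Cl₂)); log Q = -2.435.
E = E° − (0.0592/n) log Q = +1.80 − (0.0592/2)(-2.435) = +1.872 V.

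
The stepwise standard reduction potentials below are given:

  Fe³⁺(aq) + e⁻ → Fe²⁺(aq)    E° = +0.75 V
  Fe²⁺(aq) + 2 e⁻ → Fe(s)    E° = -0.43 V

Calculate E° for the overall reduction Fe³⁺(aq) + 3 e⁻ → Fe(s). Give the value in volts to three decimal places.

-0.037 V

Standard free energies of sequential steps add: ΔG°₃ = ΔG°₁ + ΔG°₂, so n₃E°₃ = n₁E°₁ + n₂E°₂.
E°₃ = (1×+0.75 + 2×-0.43) / 3 = (-0.110) / 3 = -0.037 V.
E° values themselves are not directly additive — weighting by electron count is essential.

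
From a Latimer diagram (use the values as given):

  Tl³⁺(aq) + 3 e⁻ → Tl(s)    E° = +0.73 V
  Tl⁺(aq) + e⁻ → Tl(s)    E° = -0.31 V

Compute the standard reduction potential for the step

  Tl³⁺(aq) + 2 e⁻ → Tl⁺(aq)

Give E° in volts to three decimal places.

Sequential free energies add, so n₃E°₃ = n₁E°₁ + n₂E°₂.
With n₃ = 3, and the known step contributing 1×(-0.31) V, the unknown satisfies 2·E° = 3×(+0.73) − 1×(-0.31) = +2.500.
E° = +2.500 / 2 = +1.250 V.

+1.250 V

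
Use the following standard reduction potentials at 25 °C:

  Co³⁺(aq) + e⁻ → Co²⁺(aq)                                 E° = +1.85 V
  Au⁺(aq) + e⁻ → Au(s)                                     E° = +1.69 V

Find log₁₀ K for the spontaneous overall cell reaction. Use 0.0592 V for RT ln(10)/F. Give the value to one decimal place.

2.7

Cathode: Co³⁺/Co²⁺; anode: Au⁺/Au. E°cell = +0.16 V, n = 1.
log K = nE°cell / 0.0592 = (1)(+0.16) / 0.0592 = 2.7.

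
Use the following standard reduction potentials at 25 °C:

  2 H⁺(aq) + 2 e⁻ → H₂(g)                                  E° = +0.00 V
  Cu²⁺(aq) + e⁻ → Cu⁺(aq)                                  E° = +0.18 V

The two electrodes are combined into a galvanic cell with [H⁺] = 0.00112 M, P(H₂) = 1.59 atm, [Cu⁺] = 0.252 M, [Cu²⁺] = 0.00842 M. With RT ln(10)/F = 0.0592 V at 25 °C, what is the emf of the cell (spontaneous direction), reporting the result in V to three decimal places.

+0.273 V

Cu²⁺/Cu⁺ is the cathode (higher E°), H⁺/H₂ the anode: E°cell = +0.18 − (+0.00) = +0.18 V, n = 2.
Overall: 2 Cu²⁺(aq) + H₂(g) → 2 Cu⁺(aq) + 2 H⁺(aq)
Q = [Cu⁺]^2·[H⁺]^2 / ([Cu²⁺]^2·P(H₂)); log Q = -3.151.
E = E° − (0.0592/n) log Q = +0.18 − (0.0592/2)(-3.151) = +0.273 V.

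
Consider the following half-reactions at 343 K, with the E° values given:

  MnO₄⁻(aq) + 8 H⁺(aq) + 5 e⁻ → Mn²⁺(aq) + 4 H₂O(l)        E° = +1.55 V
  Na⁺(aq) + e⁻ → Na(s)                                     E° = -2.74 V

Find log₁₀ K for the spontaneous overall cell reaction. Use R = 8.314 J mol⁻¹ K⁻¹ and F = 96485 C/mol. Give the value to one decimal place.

Cathode: MnO₄⁻/Mn²⁺; anode: Na⁺/Na. E°cell = (+1.55) − (-2.74) = +4.29 V, with n = 5.
ΔG° = −nFE° = −RT ln K, so ln K = nFE°/(RT) = (5)(96485)(+4.29) / ((8.314)(343)) = 725.743.
log₁₀ K = 725.743 / ln 10 = 315.2.

315.2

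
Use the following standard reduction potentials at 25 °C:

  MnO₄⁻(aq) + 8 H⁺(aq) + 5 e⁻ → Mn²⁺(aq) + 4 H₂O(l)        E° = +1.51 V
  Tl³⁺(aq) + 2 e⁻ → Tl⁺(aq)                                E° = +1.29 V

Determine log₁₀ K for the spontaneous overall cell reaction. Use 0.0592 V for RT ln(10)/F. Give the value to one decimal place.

Cathode: MnO₄⁻/Mn²⁺; anode: Tl³⁺/Tl⁺. E°cell = +0.22 V, n = 10.
log K = nE°cell / 0.0592 = (10)(+0.22) / 0.0592 = 37.2.

37.2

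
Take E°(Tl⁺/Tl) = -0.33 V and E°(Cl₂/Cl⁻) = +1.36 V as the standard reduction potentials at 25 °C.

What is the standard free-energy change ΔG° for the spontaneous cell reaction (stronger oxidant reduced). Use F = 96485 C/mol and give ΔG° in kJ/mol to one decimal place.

-326.1 kJ/mol

Cl₂/Cl⁻ (E° = +1.36 V) is the cathode; Tl⁺/Tl (E° = -0.33 V) is the anode, so E°cell = +1.69 V.
Balancing electrons gives n = 2 (lcm of 2 and 1).
ΔG° = −nFE° = −(2)(96485)(+1.69) = -326,119 J = -326.1 kJ/mol.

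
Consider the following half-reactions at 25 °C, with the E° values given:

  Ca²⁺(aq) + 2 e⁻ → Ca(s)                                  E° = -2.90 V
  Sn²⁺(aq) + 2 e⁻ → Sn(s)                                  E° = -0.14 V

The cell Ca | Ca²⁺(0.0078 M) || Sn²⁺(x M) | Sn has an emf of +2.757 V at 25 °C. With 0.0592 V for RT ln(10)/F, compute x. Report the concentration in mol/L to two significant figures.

Sn²⁺/Sn is the cathode, Ca²⁺/Ca the anode: E°cell = +2.76 V, n = 2.
Overall reaction: Sn²⁺(aq) + Ca(s) → Sn(s) + Ca²⁺(aq); Q = [Ca²⁺]^1/[Sn²⁺]^1.
From E = E° − (0.0592/n) log Q: log Q = (E° − E)·n/0.0592 = (+2.76 − (+2.757))·2/0.0592 = 0.1014.
So 1·log[Sn²⁺] = 1·log(0.0078) − log Q = -2.1079 − (0.1014) = -2.2093; [Sn²⁺] = 10^(-2.2093) ≈ 0.0062 M.

0.0062 M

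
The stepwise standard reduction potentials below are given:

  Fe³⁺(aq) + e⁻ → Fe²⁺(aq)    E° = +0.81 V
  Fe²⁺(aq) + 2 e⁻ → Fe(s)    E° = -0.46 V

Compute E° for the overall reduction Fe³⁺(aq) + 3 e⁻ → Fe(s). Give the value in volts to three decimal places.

-0.037 V

Adding the free-energy changes (−nFE°) of the two steps gives −n₃FE°₃ = −n₁FE°₁ − n₂FE°₂.
E°₃ = (1×+0.81 + 2×-0.46) / 3 = (-0.110) / 3 = -0.037 V.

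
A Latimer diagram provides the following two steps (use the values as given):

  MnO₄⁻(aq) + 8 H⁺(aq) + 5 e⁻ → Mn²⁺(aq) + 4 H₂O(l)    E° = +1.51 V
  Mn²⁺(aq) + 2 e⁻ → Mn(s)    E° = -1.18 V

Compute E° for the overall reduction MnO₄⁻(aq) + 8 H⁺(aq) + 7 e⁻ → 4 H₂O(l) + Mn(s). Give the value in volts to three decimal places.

+0.741 V

Standard free energies of sequential steps add: ΔG°₃ = ΔG°₁ + ΔG°₂, so n₃E°₃ = n₁E°₁ + n₂E°₂.
E°₃ = (5×+1.51 + 2×-1.18) / 7 = (+5.190) / 7 = +0.741 V.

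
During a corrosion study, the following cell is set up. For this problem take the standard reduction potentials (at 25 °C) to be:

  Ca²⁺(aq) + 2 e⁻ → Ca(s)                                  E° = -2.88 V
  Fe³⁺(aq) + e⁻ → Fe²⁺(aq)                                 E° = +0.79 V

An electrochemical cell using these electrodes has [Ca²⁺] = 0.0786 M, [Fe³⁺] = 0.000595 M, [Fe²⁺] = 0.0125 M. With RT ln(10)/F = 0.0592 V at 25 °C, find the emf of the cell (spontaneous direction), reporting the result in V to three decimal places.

Fe³⁺/Fe²⁺ is the cathode (higher E°), Ca²⁺/Ca the anode: E°cell = +0.79 − (-2.88) = +3.67 V, n = 2.
Overall: 2 Fe³⁺(aq) + Ca(s) → 2 Fe²⁺(aq) + Ca²⁺(aq)
Q = [Fe²⁺]^2·[Ca²⁺] / ([Fe³⁺]^2); log Q = 1.540.
E = E° − (0.0592/n) log Q = +3.67 − (0.0592/2)(1.540) = +3.624 V.

+3.624 V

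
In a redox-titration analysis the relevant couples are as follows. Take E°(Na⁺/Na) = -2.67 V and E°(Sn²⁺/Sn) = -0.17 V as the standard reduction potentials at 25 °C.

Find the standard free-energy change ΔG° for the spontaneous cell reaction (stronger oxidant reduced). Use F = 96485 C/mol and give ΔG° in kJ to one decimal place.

-482.4 kJ

Sn²⁺/Sn (E° = -0.17 V) is the cathode; Na⁺/Na (E° = -2.67 V) is the anode, so E°cell = +2.50 V.
Balancing electrons gives n = 2 (lcm of 2 and 1).
ΔG° = −nFE° = −(2)(96485)(+2.50) = -482,425 J = -482.4 kJ.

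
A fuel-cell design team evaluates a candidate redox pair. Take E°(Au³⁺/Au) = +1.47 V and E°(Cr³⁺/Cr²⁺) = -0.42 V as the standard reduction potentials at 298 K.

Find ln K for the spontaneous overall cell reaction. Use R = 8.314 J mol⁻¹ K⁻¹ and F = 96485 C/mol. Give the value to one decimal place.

Cathode: Au³⁺/Au; anode: Cr³⁺/Cr²⁺. E°cell = (+1.47) − (-0.42) = +1.89 V, with n = 3.
ΔG° = −nFE° = −RT ln K, so ln K = nFE°/(RT) = (3)(96485)(+1.89) / ((8.314)(298)) = 220.809.

220.8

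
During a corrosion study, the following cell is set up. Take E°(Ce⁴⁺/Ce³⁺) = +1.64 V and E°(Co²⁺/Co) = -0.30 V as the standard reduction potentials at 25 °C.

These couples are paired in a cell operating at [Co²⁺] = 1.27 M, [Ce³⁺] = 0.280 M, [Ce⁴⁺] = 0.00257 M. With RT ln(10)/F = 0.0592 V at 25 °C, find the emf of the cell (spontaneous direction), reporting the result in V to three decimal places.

Ce⁴⁺/Ce³⁺ is the cathode (higher E°), Co²⁺/Co the anode: E°cell = +1.64 − (-0.30) = +1.94 V, n = 2.
Overall: 2 Ce⁴⁺(aq) + Co(s) → 2 Ce³⁺(aq) + Co²⁺(aq)
Q = [Ce³⁺]^2·[Co²⁺] / ([Ce⁴⁺]^2); log Q = 4.178.
E = E° − (0.0592/n) log Q = +1.94 − (0.0592/2)(4.178) = +1.816 V.

+1.816 V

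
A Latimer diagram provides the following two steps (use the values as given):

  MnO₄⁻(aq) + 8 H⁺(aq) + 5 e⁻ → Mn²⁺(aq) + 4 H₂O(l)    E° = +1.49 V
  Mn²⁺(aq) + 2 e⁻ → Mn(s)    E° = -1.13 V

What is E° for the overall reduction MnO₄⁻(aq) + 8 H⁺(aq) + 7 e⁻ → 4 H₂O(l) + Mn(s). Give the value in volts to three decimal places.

Since ΔG° = −nFE° is additive over sequential reductions, n₃E°₃ = n₁E°₁ + n₂E°₂.
E°₃ = (5×+1.49 + 2×-1.13) / 7 = (+5.190) / 7 = +0.741 V.

+0.741 V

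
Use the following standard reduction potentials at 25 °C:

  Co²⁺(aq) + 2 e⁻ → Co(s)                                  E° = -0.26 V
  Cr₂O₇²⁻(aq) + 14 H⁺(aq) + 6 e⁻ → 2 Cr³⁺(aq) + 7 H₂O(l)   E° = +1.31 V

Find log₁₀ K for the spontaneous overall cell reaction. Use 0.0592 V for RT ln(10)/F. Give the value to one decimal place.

Cathode: Cr₂O₇²⁻/Cr³⁺; anode: Co²⁺/Co. E°cell = +1.57 V, n = 6.
log K = nE°cell / 0.0592 = (6)(+1.57) / 0.0592 = 159.1.

159.1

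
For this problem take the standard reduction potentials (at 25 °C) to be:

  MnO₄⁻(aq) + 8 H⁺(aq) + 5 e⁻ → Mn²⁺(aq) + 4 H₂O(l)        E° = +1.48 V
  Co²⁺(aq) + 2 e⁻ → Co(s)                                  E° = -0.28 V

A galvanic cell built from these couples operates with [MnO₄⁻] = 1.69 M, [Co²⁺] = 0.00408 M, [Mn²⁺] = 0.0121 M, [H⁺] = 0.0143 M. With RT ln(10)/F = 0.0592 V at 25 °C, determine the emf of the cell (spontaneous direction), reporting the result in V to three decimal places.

MnO₄⁻/Mn²⁺ is the cathode (higher E°), Co²⁺/Co the anode: E°cell = +1.48 − (-0.28) = +1.76 V, n = 10.
Overall: 2 MnO₄⁻(aq) + 16 H⁺(aq) + 5 Co(s) → 2 Mn²⁺(aq) + 8 H₂O(l) + 5 Co²⁺(aq)
Q = [Mn²⁺]^2·[Co²⁺]^5 / ([MnO₄⁻]^2·[H⁺]^16); log Q = 13.278.
E = E° − (0.0592/n) log Q = +1.76 − (0.0592/10)(13.278) = +1.681 V.

+1.681 V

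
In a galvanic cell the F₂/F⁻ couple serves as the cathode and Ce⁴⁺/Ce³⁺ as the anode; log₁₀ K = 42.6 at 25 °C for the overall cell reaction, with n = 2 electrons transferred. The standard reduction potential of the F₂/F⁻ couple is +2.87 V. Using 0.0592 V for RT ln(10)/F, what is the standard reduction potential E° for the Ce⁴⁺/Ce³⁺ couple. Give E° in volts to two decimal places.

+1.61 V

E°cell = (0.0592/n)·log K = (0.0592/2)(42.6) = +1.261 V.
Since F₂/F⁻ is the cathode and Ce⁴⁺/Ce³⁺ the anode, E°cell = E°(F₂/F⁻) − E°(Ce⁴⁺/Ce³⁺).
So E°(Ce⁴⁺/Ce³⁺) = E°(F₂/F⁻) − E°cell = (+2.87) − (+1.261) = +1.61 V.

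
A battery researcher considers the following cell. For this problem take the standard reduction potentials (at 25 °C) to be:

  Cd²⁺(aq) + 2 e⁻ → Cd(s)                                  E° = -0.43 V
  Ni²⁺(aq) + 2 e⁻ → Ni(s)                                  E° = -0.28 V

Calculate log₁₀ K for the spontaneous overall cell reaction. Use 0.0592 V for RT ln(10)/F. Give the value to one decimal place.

5.1

Cathode: Ni²⁺/Ni; anode: Cd²⁺/Cd. E°cell = +0.15 V, n = 2.
log K = nE°cell / 0.0592 = (2)(+0.15) / 0.0592 = 5.1.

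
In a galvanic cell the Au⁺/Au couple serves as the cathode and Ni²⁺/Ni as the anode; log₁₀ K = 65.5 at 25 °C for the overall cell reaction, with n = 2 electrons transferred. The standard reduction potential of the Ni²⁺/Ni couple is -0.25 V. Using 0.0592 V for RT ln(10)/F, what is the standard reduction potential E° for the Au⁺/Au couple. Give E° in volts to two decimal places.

+1.69 V

E°cell = (0.0592/n)·log K = (0.0592/2)(65.5) = +1.939 V.
Since Au⁺/Au is the cathode and Ni²⁺/Ni the anode, E°cell = E°(Au⁺/Au) − E°(Ni²⁺/Ni).
So E°(Au⁺/Au) = E°cell + E°(Ni²⁺/Ni) = +1.939 + (-0.25) = +1.69 V.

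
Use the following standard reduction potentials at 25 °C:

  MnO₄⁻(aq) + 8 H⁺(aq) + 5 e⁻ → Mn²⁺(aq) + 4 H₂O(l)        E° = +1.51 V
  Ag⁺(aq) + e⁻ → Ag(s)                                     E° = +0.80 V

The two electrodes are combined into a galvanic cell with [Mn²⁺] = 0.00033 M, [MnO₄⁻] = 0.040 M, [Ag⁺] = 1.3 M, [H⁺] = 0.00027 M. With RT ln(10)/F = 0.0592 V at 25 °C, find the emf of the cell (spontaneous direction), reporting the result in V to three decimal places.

+0.390 V

MnO₄⁻/Mn²⁺ is the cathode (higher E°), Ag⁺/Ag the anode: E°cell = +1.51 − (+0.80) = +0.71 V, n = 5.
Overall: MnO₄⁻(aq) + 8 H⁺(aq) + 5 Ag(s) → Mn²⁺(aq) + 4 H₂O(l) + 5 Ag⁺(aq)
Q = [Mn²⁺]·[Ag⁺]^5 / ([MnO₄⁻]·[H⁺]^8); log Q = 27.035.
E = E° − (0.0592/n) log Q = +0.71 − (0.0592/5)(27.035) = +0.390 V.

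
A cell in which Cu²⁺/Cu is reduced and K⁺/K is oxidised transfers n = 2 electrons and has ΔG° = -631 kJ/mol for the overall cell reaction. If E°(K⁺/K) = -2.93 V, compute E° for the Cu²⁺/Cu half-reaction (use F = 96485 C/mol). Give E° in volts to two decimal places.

E°cell = −ΔG°/(nF) = −(-631×10³)/((2)(96485)) = +3.270 V.
Since Cu²⁺/Cu is the cathode and K⁺/K the anode, E°cell = E°(Cu²⁺/Cu) − E°(K⁺/K).
So E°(Cu²⁺/Cu) = E°cell + E°(K⁺/K) = +3.270 + (-2.93) = +0.34 V.

+0.34 V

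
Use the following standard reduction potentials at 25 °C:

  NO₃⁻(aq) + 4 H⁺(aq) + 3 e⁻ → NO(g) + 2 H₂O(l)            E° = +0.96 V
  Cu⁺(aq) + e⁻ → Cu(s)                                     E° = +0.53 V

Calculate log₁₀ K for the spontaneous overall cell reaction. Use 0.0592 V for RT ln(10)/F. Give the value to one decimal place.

Cathode: NO₃⁻/NO; anode: Cu⁺/Cu. E°cell = +0.43 V, n = 3.
log K = nE°cell / 0.0592 = (3)(+0.43) / 0.0592 = 21.8.

21.8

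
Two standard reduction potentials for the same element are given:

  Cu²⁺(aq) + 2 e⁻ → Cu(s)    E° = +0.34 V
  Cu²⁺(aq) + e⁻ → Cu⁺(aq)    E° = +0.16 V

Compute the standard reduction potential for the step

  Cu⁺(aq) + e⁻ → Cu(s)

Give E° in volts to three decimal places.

+0.520 V

Sequential free energies add, so n₃E°₃ = n₁E°₁ + n₂E°₂.
With n₃ = 2, and the known step contributing 1×(+0.16) V, the unknown satisfies 1·E° = 2×(+0.34) − 1×(+0.16) = +0.520.
E° = +0.520 / 1 = +0.520 V.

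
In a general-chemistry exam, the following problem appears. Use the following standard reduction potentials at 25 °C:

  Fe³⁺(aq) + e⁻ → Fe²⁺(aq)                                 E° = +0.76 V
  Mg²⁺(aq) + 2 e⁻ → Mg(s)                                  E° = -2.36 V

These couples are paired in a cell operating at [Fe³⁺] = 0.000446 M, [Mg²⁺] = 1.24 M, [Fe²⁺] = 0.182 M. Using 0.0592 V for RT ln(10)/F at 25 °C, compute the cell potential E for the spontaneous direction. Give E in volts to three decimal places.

Fe³⁺/Fe²⁺ is the cathode (higher E°), Mg²⁺/Mg the anode: E°cell = +0.76 − (-2.36) = +3.12 V, n = 2.
Overall: 2 Fe³⁺(aq) + Mg(s) → 2 Fe²⁺(aq) + Mg²⁺(aq)
Q = [Fe²⁺]^2·[Mg²⁺] / ([Fe³⁺]^2); log Q = 5.315.
E = E° − (0.0592/n) log Q = +3.12 − (0.0592/2)(5.315) = +2.963 V.

+2.963 V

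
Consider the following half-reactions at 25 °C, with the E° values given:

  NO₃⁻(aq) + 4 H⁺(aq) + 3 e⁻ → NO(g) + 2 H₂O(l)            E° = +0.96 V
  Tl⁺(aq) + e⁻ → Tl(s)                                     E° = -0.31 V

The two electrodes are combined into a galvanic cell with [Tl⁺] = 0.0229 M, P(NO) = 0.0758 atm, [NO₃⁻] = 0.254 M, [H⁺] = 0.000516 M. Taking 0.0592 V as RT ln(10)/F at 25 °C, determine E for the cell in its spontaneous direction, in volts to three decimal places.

NO₃⁻/NO is the cathode (higher E°), Tl⁺/Tl the anode: E°cell = +0.96 − (-0.31) = +1.27 V, n = 3.
Overall: NO₃⁻(aq) + 4 H⁺(aq) + 3 Tl(s) → NO(g) + 2 H₂O(l) + 3 Tl⁺(aq)
Q = P(NO)·[Tl⁺]^3 / ([NO₃⁻]·[H⁺]^4); log Q = 7.704.
E = E° − (0.0592/n) log Q = +1.27 − (0.0592/3)(7.704) = +1.118 V.

+1.118 V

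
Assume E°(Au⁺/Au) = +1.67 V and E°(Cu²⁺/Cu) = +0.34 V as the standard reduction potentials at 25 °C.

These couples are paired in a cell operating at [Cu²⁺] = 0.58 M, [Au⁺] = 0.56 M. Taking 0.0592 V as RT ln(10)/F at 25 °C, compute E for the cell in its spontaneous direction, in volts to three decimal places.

Au⁺/Au is the cathode (higher E°), Cu²⁺/Cu the anode: E°cell = +1.67 − (+0.34) = +1.33 V, n = 2.
Overall: 2 Au⁺(aq) + Cu(s) → 2 Au(s) + Cu²⁺(aq)
Q = [Cu²⁺] / ([Au⁺]^2); log Q = 0.267.
E = E° − (0.0592/n) log Q = +1.33 − (0.0592/2)(0.267) = +1.322 V.

+1.322 V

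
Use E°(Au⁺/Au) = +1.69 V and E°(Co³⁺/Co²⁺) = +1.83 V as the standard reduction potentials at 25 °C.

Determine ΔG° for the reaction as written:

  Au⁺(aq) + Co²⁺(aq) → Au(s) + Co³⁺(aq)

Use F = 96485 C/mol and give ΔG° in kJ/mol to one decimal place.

As written, Au⁺/Au is reduced (cathode) and Co³⁺/Co²⁺ is oxidised (anode), so E°cell = (+1.69) − (+1.83) = -0.14 V.
Balancing electrons gives n = 1.
ΔG° = −nFE° = −(1)(96485)(-0.14) = 13,508 J = +13.5 kJ/mol.

+13.5 kJ/mol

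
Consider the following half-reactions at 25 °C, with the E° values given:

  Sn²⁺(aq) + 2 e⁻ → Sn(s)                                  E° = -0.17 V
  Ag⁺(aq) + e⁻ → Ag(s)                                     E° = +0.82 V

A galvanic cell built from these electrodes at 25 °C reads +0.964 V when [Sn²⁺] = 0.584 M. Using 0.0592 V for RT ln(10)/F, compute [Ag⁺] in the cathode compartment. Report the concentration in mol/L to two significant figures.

0.28 M

Ag⁺/Ag is the cathode, Sn²⁺/Sn the anode: E°cell = +0.99 V, n = 2.
Overall reaction: 2 Ag⁺(aq) + Sn(s) → 2 Ag(s) + Sn²⁺(aq); Q = [Sn²⁺]^1/[Ag⁺]^2.
From E = E° − (0.0592/n) log Q: log Q = (E° − E)·n/0.0592 = (+0.99 − (+0.964))·2/0.0592 = 0.8784.
So 2·log[Ag⁺] = 1·log(0.584) − log Q = -0.2336 − (0.8784) = -1.1120; log[Ag⁺] = -1.1120 / 2 = -0.5560; [Ag⁺] = 10^(-0.5560) ≈ 0.28 M.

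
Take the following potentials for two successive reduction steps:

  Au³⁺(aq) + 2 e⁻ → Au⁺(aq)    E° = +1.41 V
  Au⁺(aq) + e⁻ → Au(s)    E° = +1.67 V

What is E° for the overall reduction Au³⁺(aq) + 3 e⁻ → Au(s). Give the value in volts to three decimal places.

Adding the free-energy changes (−nFE°) of the two steps gives −n₃FE°₃ = −n₁FE°₁ − n₂FE°₂.
E°₃ = (2×+1.41 + 1×+1.67) / 3 = (+4.490) / 3 = +1.497 V.

+1.497 V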